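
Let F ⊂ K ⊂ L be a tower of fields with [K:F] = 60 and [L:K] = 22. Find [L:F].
[L:F] = 1320

The tower law says that for any tower of field extensions F ⊂ K ⊂ L with finite degrees, [L:F] = [L:K] · [K:F]. Here this gives [L:F] = 22 · 60 = 1320.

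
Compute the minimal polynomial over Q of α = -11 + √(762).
m_α(x) = x^2 + 22x - 641

From α + 11 = √(762), squaring gives (α + 11)^2 = 762, i.e. α^2 + 22α + 121 = 762, so α^2 + 22α - 641 = 0. The discriminant of x^2 + 22x - 641 is (22)^2 - 4·(-641) = 484 + 2564 = 3048, and 4·(762) is not a perfect square in Q since 762 is squarefree and ≠ 1. Hence x^2 + 22x - 641 is irreducible over Q and is the minimal polynomial of α.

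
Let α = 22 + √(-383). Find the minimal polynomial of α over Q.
m_α(x) = x^2 - 44x + 867

From α - 22 = √(-383), squaring gives (α - 22)^2 = -383, i.e. α^2 - 44α + 484 = -383, so α^2 - 44α + 867 = 0. The discriminant of x^2 - 44x + 867 is (-44)^2 - 4·(867) = 1936 - 3468 = -1532, and 4·(-383) is not a perfect square in Q since -383 is squarefree and ≠ 1. Hence x^2 - 44x + 867 is irreducible over Q and is the minimal polynomial of α.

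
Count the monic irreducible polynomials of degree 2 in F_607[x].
There are 183921 monic irreducible polynomials of degree 2 over F_607

Each element of F_{607^2} that lies in no proper subfield is a root of exactly one monic irreducible of degree 2 over F_607, and each such polynomial has 2 distinct roots in F_{607^2}. By Möbius inversion the count is N_607(2) = (1/2) Σ_{d|2} μ(2/d) · 607^d = (1/2)(μ(2)·607^1 + μ(1)·607^2) = 367842/2 = 183921.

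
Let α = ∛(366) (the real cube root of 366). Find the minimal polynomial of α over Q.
m_α(x) = x^3 - 366

α satisfies α^3 = 366, so x^3 - 366 annihilates α. By the rational root test, a rational root p/q (in lowest terms) of x^3 - 366 would satisfy p^3 = 366 q^3, forcing q = 1 and p^3 = 366; but 366 is not a perfect cube, contradiction. A monic cubic over Q with no rational root is irreducible (any nontrivial factorization would include a linear factor). Hence x^3 - 366 is the minimal polynomial of α, and in particular [Q(α):Q] = 3.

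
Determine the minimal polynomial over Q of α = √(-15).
m_α(x) = x^2 + 15

α satisfies α^2 + 15 = 0, so x^2 + 15 annihilates α. Since d = -15 is squarefree and ≠ 1, it is not a perfect square in Q, so x^2 + 15 has no rational root and is therefore irreducible over Q (a degree-2 polynomial over a field is irreducible iff it has no root). Hence m_α(x) = x^2 + 15.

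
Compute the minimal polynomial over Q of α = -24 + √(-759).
m_α(x) = x^2 + 48x + 1335

From α + 24 = √(-759), squaring gives (α + 24)^2 = -759, i.e. α^2 + 48α + 576 = -759, so α^2 + 48α + 1335 = 0. The discriminant of x^2 + 48x + 1335 is (48)^2 - 4·(1335) = 2304 - 5340 = -3036, and 4·(-759) is not a perfect square in Q since -759 is squarefree and ≠ 1. Hence x^2 + 48x + 1335 is irreducible over Q and is the minimal polynomial of α.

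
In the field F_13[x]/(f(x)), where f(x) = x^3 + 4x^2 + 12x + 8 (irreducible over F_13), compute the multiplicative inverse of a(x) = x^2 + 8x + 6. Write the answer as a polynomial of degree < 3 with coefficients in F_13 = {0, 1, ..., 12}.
a(x)^(-1) ≡ x^2 + 10x + 8 (mod f(x))

Since f is irreducible over F_13, F_13[x]/(f) is a field and a(x) ≠ 0 has an inverse. Apply the extended Euclidean algorithm to f(x) and a(x) in F_13[x]: f(x) = (x + 9)·a(x) + (12x + 6);  a(x) = (12x + 12)·(12x + 6) + (12). The last nonzero remainder is the constant 12 = gcd(f, a) in F_13. Back-substituting through the division chain expresses 12 = s(x)·a(x) + t(x)·f(x) with s(x) ≡ 12x^2 + 3x + 5 (mod f), so (12x^2 + 3x + 5)·a(x) ≡ 12 (mod f). Multiplying by 12^(-1) ≡ 12 in F_13 gives a(x)^(-1) ≡ 12·(12x^2 + 3x + 5) ≡ x^2 + 10x + 8 (mod f). Check: (x^2 + 8x + 6)·(x^2 + 10x + 8) = x^4 + 5x^3 + 3x^2 + 7x + 9 ≡ 1 (mod x^3 + 4x^2 + 12x + 8).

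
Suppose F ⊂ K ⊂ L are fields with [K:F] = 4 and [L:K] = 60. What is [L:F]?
[L:F] = 240

The tower law says that for any tower of field extensions F ⊂ K ⊂ L with finite degrees, [L:F] = [L:K] · [K:F]. Here this gives [L:F] = 60 · 4 = 240.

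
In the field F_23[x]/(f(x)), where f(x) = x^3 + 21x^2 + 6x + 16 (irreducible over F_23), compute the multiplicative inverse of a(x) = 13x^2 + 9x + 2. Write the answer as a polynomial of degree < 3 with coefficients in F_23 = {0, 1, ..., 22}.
a(x)^(-1) ≡ 7x^2 + 4x + 19 (mod f(x))

Since f is irreducible over F_23, F_23[x]/(f) is a field and a(x) ≠ 0 has an inverse. Apply the extended Euclidean algorithm to f(x) and a(x) in F_23[x]: f(x) = (16x + 10)·a(x) + (22x + 19);  a(x) = (10x + 20)·(22x + 19) + (13). The last nonzero remainder is the constant 13 = gcd(f, a) in F_23. Back-substituting through the division chain expresses 13 = s(x)·a(x) + t(x)·f(x) with s(x) ≡ 22x^2 + 6x + 17 (mod f), so (22x^2 + 6x + 17)·a(x) ≡ 13 (mod f). Multiplying by 13^(-1) ≡ 16 in F_23 gives a(x)^(-1) ≡ 16·(22x^2 + 6x + 17) ≡ 7x^2 + 4x + 19 (mod f). Check: (13x^2 + 9x + 2)·(7x^2 + 4x + 19) = 22x^4 + 21x^2 + 18x + 15 ≡ 1 (mod x^3 + 21x^2 + 6x + 16).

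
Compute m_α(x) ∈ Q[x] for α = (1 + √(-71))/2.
m_α(x) = x^2 - x + 18

From 2α - 1 = √(-71), squaring gives (2α - 1)^2 = -71, i.e. 4α^2 - 4α + 1 = -71, so α^2 - α + (1 + 71)/4 = 0. Since -71 ≡ 1 (mod 4), (1 + 71)/4 = 18 ∈ Z. The polynomial x^2 - x + 18 has discriminant 1 - 4·(18) = -71, which is not a perfect square in Q (d = -71 is squarefree and ≠ 1), so x^2 - x + 18 is irreducible over Q. It is the minimal polynomial of α.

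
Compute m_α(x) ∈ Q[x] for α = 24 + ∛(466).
m_α(x) = x^3 - 72x^2 + 1728x - 14290

Set β = α - 24 = ∛(466), so β^3 = 466. Then (α - 24)^3 - 466 = 0, i.e. α is a root of g(x) = (x - 24)^3 - 466 = x^3 - 72x^2 + 1728x - 14290. Since g(x) = h(x - 24) where h(x) = x^3 - 466, and h is irreducible over Q (because 466 is not a perfect cube, so h has no rational root, and a monic cubic with no rational root is irreducible), g is also irreducible (irreducibility is preserved under the substitution x → x - 24). Hence m_α(x) = x^3 - 72x^2 + 1728x - 14290.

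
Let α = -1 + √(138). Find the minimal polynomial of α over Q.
m_α(x) = x^2 + 2x - 137

From α + 1 = √(138), squaring gives (α + 1)^2 = 138, i.e. α^2 + 2α + 1 = 138, so α^2 + 2α - 137 = 0. The discriminant of x^2 + 2x - 137 is (2)^2 - 4·(-137) = 4 + 548 = 552, and 4·(138) is not a perfect square in Q since 138 is squarefree and ≠ 1. Hence x^2 + 2x - 137 is irreducible over Q and is the minimal polynomial of α.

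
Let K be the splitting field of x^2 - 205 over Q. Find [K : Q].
[K : Q] = 2

f(x) = x^2 - 205 factors as (x - √205)(x + √205). The splitting field is K = Q(√205). Since 205 is squarefree and > 1, it is not a perfect square, so x^2 - 205 is irreducible over Q and [Q(√205) : Q] = 2. Hence [K : Q] = 2.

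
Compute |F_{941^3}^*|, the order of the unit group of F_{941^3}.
|F_{941^3}^*| = 833237620

F_{941^3} has 941^3 = 833237621 elements; its multiplicative group consists of all nonzero elements, so |F_{941^3}^*| = 833237621 - 1 = 833237620. (It is cyclic since any finite subgroup of the multiplicative group of a field is cyclic.)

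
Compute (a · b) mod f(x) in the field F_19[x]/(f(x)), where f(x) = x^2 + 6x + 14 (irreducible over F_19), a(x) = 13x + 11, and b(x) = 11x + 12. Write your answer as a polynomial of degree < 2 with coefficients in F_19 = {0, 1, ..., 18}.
a · b ≡ 8x + 11 (mod f(x))

Multiply in F_19[x]: a(x)·b(x) = (13x + 11)·(11x + 12) = 10x^2 + 11x + 18. This has degree ≥ 2, so divide by f(x) over F_19: 10x^2 + 11x + 18 = (10)·(x^2 + 6x + 14) + (8x + 11). Hence a·b ≡ 8x + 11 (mod f). (F_19[x]/(f) is a field with 19^2 = 361 elements since f is irreducible of degree 2.)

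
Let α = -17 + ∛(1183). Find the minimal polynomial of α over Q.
m_α(x) = x^3 + 51x^2 + 867x + 3730

Set β = α + 17 = ∛(1183), so β^3 = 1183. Then (α + 17)^3 - 1183 = 0, i.e. α is a root of g(x) = (x + 17)^3 - 1183 = x^3 + 51x^2 + 867x + 3730. Since g(x) = h(x + 17) where h(x) = x^3 - 1183, and h is irreducible over Q (because 1183 is not a perfect cube, so h has no rational root, and a monic cubic with no rational root is irreducible), g is also irreducible (irreducibility is preserved under the substitution x → x + 17). Hence m_α(x) = x^3 + 51x^2 + 867x + 3730.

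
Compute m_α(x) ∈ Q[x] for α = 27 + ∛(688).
m_α(x) = x^3 - 81x^2 + 2187x - 20371

Set β = α - 27 = ∛(688), so β^3 = 688. Then (α - 27)^3 - 688 = 0, i.e. α is a root of g(x) = (x - 27)^3 - 688 = x^3 - 81x^2 + 2187x - 20371. Since g(x) = h(x - 27) where h(x) = x^3 - 688, and h is irreducible over Q (because 688 is not a perfect cube, so h has no rational root, and a monic cubic with no rational root is irreducible), g is also irreducible (irreducibility is preserved under the substitution x → x - 27). Hence m_α(x) = x^3 - 81x^2 + 2187x - 20371.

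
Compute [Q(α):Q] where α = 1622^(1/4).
[Q(α):Q] = 4

α is a root of x^4 - 1622. By Eisenstein's criterion at the prime p = 2 (which divides the constant term 1622 but p^2 = 4 does not, since 1622 is squarefree), x^4 - 1622 is irreducible over Q. Hence [Q(α):Q] = 4.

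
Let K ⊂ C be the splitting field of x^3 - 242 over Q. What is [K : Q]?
[K : Q] = 6

The roots of x^3 - 242 are ∛242, ω∛242, ω^2∛242 where ω = e^(2πi/3) is a primitive cube root of unity, so K = Q(∛242, ω). Now [Q(∛242):Q] = 3 (since 242 is not a perfect cube, x^3 - 242 is irreducible) and [Q(ω):Q] = 2. Both 2 and 3 divide [K:Q], and [K:Q] ≤ 3·2 = 6, so [K:Q] = 6. (Equivalently: Q(∛242) ⊂ R but ω ∉ R, so [K : Q(∛242)] = 2.)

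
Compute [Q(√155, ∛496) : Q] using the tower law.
[Q(√155, ∛496) : Q] = 6

Let L = Q(√155, ∛496). Since Q(√155) ⊂ L and [Q(√155):Q] = 2, the tower law gives 2 | [L:Q]. Likewise Q(∛496) ⊂ L with [Q(∛496):Q] = 3 (because 496 is not a perfect cube), so 3 | [L:Q]. As gcd(2,3) = 1, [L:Q] is divisible by 6. Conversely L is generated over Q by √155 and ∛496, so [L:Q] ≤ 2·3 = 6. Therefore [Q(√155, ∛496) : Q] = 6.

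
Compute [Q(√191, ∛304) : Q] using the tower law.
[Q(√191, ∛304) : Q] = 6

Let L = Q(√191, ∛304). Since Q(√191) ⊂ L and [Q(√191):Q] = 2, the tower law gives 2 | [L:Q]. Likewise Q(∛304) ⊂ L with [Q(∛304):Q] = 3 (because 304 is not a perfect cube), so 3 | [L:Q]. As gcd(2,3) = 1, [L:Q] is divisible by 6. Conversely L is generated over Q by √191 and ∛304, so [L:Q] ≤ 2·3 = 6. Therefore [Q(√191, ∛304) : Q] = 6.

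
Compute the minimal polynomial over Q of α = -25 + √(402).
m_α(x) = x^2 + 50x + 223

From α + 25 = √(402), squaring gives (α + 25)^2 = 402, i.e. α^2 + 50α + 625 = 402, so α^2 + 50α + 223 = 0. The discriminant of x^2 + 50x + 223 is (50)^2 - 4·(223) = 2500 - 892 = 1608, and 4·(402) is not a perfect square in Q since 402 is squarefree and ≠ 1. Hence x^2 + 50x + 223 is irreducible over Q and is the minimal polynomial of α.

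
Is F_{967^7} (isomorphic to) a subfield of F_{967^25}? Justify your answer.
No: F_{967^7} is not a subfield of F_{967^25}

F_{p^m} embeds in F_{p^n} iff m | n. Here 7 ∤ 25 (since 25 = 3·7 + 4 with remainder 4 ≠ 0), so F_{967^7} is not a subfield of F_{967^25}. Equivalently: if it were, the tower law would give 7 = [F_{967^7}:F_967] dividing [F_{967^25}:F_967] = 25, contradiction.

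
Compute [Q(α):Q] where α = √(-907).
[Q(α):Q] = 2

[Q(α):Q] equals the degree of the minimal polynomial of α. Here α^2 = -907 and x^2 + 907 is irreducible (d = -907 is squarefree, ≠ 1, hence not a square), so deg(m_α) = 2. Thus [Q(α):Q] = 2.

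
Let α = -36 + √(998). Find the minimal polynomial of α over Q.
m_α(x) = x^2 + 72x + 298

From α + 36 = √(998), squaring gives (α + 36)^2 = 998, i.e. α^2 + 72α + 1296 = 998, so α^2 + 72α + 298 = 0. The discriminant of x^2 + 72x + 298 is (72)^2 - 4·(298) = 5184 - 1192 = 3992, and 4·(998) is not a perfect square in Q since 998 is squarefree and ≠ 1. Hence x^2 + 72x + 298 is irreducible over Q and is the minimal polynomial of α.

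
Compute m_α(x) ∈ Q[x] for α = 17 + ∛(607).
m_α(x) = x^3 - 51x^2 + 867x - 5520

Set β = α - 17 = ∛(607), so β^3 = 607. Then (α - 17)^3 - 607 = 0, i.e. α is a root of g(x) = (x - 17)^3 - 607 = x^3 - 51x^2 + 867x - 5520. Since g(x) = h(x - 17) where h(x) = x^3 - 607, and h is irreducible over Q (because 607 is not a perfect cube, so h has no rational root, and a monic cubic with no rational root is irreducible), g is also irreducible (irreducibility is preserved under the substitution x → x - 17). Hence m_α(x) = x^3 - 51x^2 + 867x - 5520.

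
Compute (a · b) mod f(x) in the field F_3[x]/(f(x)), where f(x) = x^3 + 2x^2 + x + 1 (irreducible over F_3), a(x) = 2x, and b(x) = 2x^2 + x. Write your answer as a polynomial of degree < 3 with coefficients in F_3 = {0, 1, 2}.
a · b ≡ 2x + 2 (mod f(x))

Multiply in F_3[x]: a(x)·b(x) = (2x)·(2x^2 + x) = x^3 + 2x^2. This has degree ≥ 3, so divide by f(x) over F_3: x^3 + 2x^2 = (1)·(x^3 + 2x^2 + x + 1) + (2x + 2). Hence a·b ≡ 2x + 2 (mod f). (F_3[x]/(f) is a field with 3^3 = 27 elements since f is irreducible of degree 3.)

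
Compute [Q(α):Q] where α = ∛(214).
[Q(α):Q] = 3

The minimal polynomial of α is x^3 - 214, irreducible over Q since 214 is not a perfect cube (so x^3 - 214 has no rational root). Hence [Q(α):Q] = deg(m_α) = 3.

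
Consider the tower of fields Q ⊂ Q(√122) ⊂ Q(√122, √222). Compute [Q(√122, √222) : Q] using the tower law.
[Q(√122, √222) : Q] = 4

[Q(√122):Q] = 2 (min poly x^2 - 122, irreducible since 122 is squarefree > 1). For the top step, suppose √222 ∈ Q(√122), say √222 = c + d√122 with c, d ∈ Q. Squaring: 222 = c^2 + 122d^2 + 2cd√122. Since √122 ∉ Q this forces 2cd = 0. If d = 0 then √222 = c ∈ Q, contradicting 222 squarefree > 1. If c = 0 then 222 = 122d^2, so 122·222 = (122d)^2 is a perfect square in Q — but 122·222 = 27084 is not a perfect square (since 122 and 222 are distinct squarefree integers). Contradiction. Hence √222 ∉ Q(√122), so x^2 - 222 stays irreducible over Q(√122) and [Q(√122, √222) : Q(√122)] = 2. By the tower law, [Q(√122, √222) : Q] = 2 · 2 = 4.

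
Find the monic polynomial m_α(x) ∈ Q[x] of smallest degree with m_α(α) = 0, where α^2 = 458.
m_α(x) = x^2 - 458

α satisfies α^2 - 458 = 0, so x^2 - 458 annihilates α. Since d = 458 is squarefree and ≠ 1, it is not a perfect square in Q, so x^2 - 458 has no rational root and is therefore irreducible over Q (a degree-2 polynomial over a field is irreducible iff it has no root). Hence m_α(x) = x^2 - 458.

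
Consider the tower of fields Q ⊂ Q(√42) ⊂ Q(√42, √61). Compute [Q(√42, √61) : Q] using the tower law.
[Q(√42, √61) : Q] = 4

[Q(√42):Q] = 2 (min poly x^2 - 42, irreducible since 42 is squarefree > 1). For the top step, suppose √61 ∈ Q(√42), say √61 = c + d√42 with c, d ∈ Q. Squaring: 61 = c^2 + 42d^2 + 2cd√42. Since √42 ∉ Q this forces 2cd = 0. If d = 0 then √61 = c ∈ Q, contradicting 61 squarefree > 1. If c = 0 then 61 = 42d^2, so 42·61 = (42d)^2 is a perfect square in Q — but 42·61 = 2562 is not a perfect square (since 42 and 61 are distinct squarefree integers). Contradiction. Hence √61 ∉ Q(√42), so x^2 - 61 stays irreducible over Q(√42) and [Q(√42, √61) : Q(√42)] = 2. By the tower law, [Q(√42, √61) : Q] = 2 · 2 = 4.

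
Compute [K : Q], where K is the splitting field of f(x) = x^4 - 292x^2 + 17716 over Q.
[K : Q] = 4

Solving the quadratic in x^2: x^2 = (292 ± √(292^2 - 4·17716))/2 = (292 ± √14400)/2 = (292 ± 120)/2, giving x^2 = 206 or x^2 = 86. So f(x) = (x^2 - 206)(x^2 - 86) and the roots of f are ±√206, ±√86. Hence the splitting field is K = Q(√206, √86). Since 206 and 86 are distinct squarefree integers > 1, their product 17716 is not a perfect square, so √86 ∉ Q(√206). By the tower law [K:Q] = [Q(√206,√86):Q(√206)] · [Q(√206):Q] = 2 · 2 = 4.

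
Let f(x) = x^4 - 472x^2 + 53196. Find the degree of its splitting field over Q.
[K : Q] = 4

Solving the quadratic in x^2: x^2 = (472 ± √(472^2 - 4·53196))/2 = (472 ± √10000)/2 = (472 ± 100)/2, giving x^2 = 186 or x^2 = 286. So f(x) = (x^2 - 186)(x^2 - 286) and the roots of f are ±√186, ±√286. Hence the splitting field is K = Q(√186, √286). Since 186 and 286 are distinct squarefree integers > 1, their product 53196 is not a perfect square, so √286 ∉ Q(√186). By the tower law [K:Q] = [Q(√186,√286):Q(√186)] · [Q(√186):Q] = 2 · 2 = 4.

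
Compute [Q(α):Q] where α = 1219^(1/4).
[Q(α):Q] = 4

α is a root of x^4 - 1219. By Eisenstein's criterion at the prime p = 23 (which divides the constant term 1219 but p^2 = 529 does not, since 1219 is squarefree), x^4 - 1219 is irreducible over Q. Hence [Q(α):Q] = 4.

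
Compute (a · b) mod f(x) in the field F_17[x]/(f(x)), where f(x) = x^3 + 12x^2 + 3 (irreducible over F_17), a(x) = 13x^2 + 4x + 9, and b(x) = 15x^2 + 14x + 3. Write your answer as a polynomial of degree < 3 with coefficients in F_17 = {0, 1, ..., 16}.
a · b ≡ 8x^2 + 12x + 14 (mod f(x))

Multiply in F_17[x]: a(x)·b(x) = (13x^2 + 4x + 9)·(15x^2 + 14x + 3) = 8x^4 + 4x^3 + 9x^2 + 2x + 10. This has degree ≥ 3, so divide by f(x) over F_17: 8x^4 + 4x^3 + 9x^2 + 2x + 10 = (8x + 10)·(x^3 + 12x^2 + 3) + (8x^2 + 12x + 14). Hence a·b ≡ 8x^2 + 12x + 14 (mod f). (F_17[x]/(f) is a field with 17^3 = 4913 elements since f is irreducible of degree 3.)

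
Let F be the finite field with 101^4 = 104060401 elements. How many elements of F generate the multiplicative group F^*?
There are φ(104060400) = 26112000 primitive elements

F_q^* is cyclic of order q - 1 = 104060400. A cyclic group of order m has exactly φ(m) generators. Here m = 104060400 = 2^4 · 3 · 5^2 · 17 · 5101, so the number of primitive elements is φ(104060400) = 26112000.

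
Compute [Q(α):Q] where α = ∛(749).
[Q(α):Q] = 3

The minimal polynomial of α is x^3 - 749, irreducible over Q since 749 is not a perfect cube (so x^3 - 749 has no rational root). Hence [Q(α):Q] = deg(m_α) = 3.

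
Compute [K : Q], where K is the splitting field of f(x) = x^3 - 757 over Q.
[K : Q] = 6

The roots of x^3 - 757 are ∛757, ω∛757, ω^2∛757 where ω = e^(2πi/3) is a primitive cube root of unity, so K = Q(∛757, ω). Now [Q(∛757):Q] = 3 (since 757 is not a perfect cube, x^3 - 757 is irreducible) and [Q(ω):Q] = 2. Both 2 and 3 divide [K:Q], and [K:Q] ≤ 3·2 = 6, so [K:Q] = 6. (Equivalently: Q(∛757) ⊂ R but ω ∉ R, so [K : Q(∛757)] = 2.)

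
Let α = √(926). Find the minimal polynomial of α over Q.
m_α(x) = x^2 - 926

α satisfies α^2 - 926 = 0, so x^2 - 926 annihilates α. Since d = 926 is squarefree and ≠ 1, it is not a perfect square in Q, so x^2 - 926 has no rational root and is therefore irreducible over Q (a degree-2 polynomial over a field is irreducible iff it has no root). Hence m_α(x) = x^2 - 926.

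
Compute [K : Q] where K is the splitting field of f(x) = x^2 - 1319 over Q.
[K : Q] = 2

f(x) = x^2 - 1319 factors as (x - √1319)(x + √1319). The splitting field is K = Q(√1319). Since 1319 is squarefree and > 1, it is not a perfect square, so x^2 - 1319 is irreducible over Q and [Q(√1319) : Q] = 2. Hence [K : Q] = 2.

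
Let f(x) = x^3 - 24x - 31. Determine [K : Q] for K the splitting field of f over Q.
[K : Q] = 6

By the rational root test, any rational root of the monic integer polynomial f(x) = x^3 - 24x - 31 must be an integer dividing the constant term -31, i.e. one of ±{1, 31}. Evaluating: f(1) = -54, f(-1) = -8, f(31) = 29016, f(-31) = -29078; none is 0, so f has no rational root and is therefore irreducible over Q (a cubic with no linear factor over a field is irreducible). For an irreducible cubic, the Galois group is A_3 or S_3 according as the discriminant disc(f) = -4a^3 - 27b^2 = -4·(-24)^3 - 27·(-31)^2 = 29349 is or is not a square in Q. Here disc(f) = 29349 is not a perfect square in Q, so the Galois group of f over Q is not contained in A_3 and must be all of S_3. The splitting field has degree |S_3| = 6 over Q, so [K : Q] = 6.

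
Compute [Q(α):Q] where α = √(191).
[Q(α):Q] = 2

[Q(α):Q] equals the degree of the minimal polynomial of α. Here α^2 = 191 and x^2 - 191 is irreducible (d = 191 is squarefree, ≠ 1, hence not a square), so deg(m_α) = 2. Thus [Q(α):Q] = 2.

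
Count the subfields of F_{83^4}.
F_{83^4} has 3 subfields

The subfields of F_{p^n} are exactly the fields F_{p^d} for d | n (each is the fixed field of the unique index-d subgroup of Gal(F_{p^n}/F_p) ≅ Z/nZ). The divisors of n = 4 are {1, 2, 4}, giving 3 subfields: F_{83^1}, F_{83^2}, F_{83^4}.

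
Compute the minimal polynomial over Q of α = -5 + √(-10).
m_α(x) = x^2 + 10x + 35

From α + 5 = √(-10), squaring gives (α + 5)^2 = -10, i.e. α^2 + 10α + 25 = -10, so α^2 + 10α + 35 = 0. The discriminant of x^2 + 10x + 35 is (10)^2 - 4·(35) = 100 - 140 = -40, and 4·(-10) is not a perfect square in Q since -10 is squarefree and ≠ 1. Hence x^2 + 10x + 35 is irreducible over Q and is the minimal polynomial of α.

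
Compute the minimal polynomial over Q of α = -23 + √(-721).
m_α(x) = x^2 + 46x + 1250

From α + 23 = √(-721), squaring gives (α + 23)^2 = -721, i.e. α^2 + 46α + 529 = -721, so α^2 + 46α + 1250 = 0. The discriminant of x^2 + 46x + 1250 is (46)^2 - 4·(1250) = 2116 - 5000 = -2884, and 4·(-721) is not a perfect square in Q since -721 is squarefree and ≠ 1. Hence x^2 + 46x + 1250 is irreducible over Q and is the minimal polynomial of α.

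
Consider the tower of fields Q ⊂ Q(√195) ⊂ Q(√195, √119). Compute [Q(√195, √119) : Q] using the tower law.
[Q(√195, √119) : Q] = 4

[Q(√195):Q] = 2 (min poly x^2 - 195, irreducible since 195 is squarefree > 1). For the top step, suppose √119 ∈ Q(√195), say √119 = c + d√195 with c, d ∈ Q. Squaring: 119 = c^2 + 195d^2 + 2cd√195. Since √195 ∉ Q this forces 2cd = 0. If d = 0 then √119 = c ∈ Q, contradicting 119 squarefree > 1. If c = 0 then 119 = 195d^2, so 195·119 = (195d)^2 is a perfect square in Q — but 195·119 = 23205 is not a perfect square (since 195 and 119 are distinct squarefree integers). Contradiction. Hence √119 ∉ Q(√195), so x^2 - 119 stays irreducible over Q(√195) and [Q(√195, √119) : Q(√195)] = 2. By the tower law, [Q(√195, √119) : Q] = 2 · 2 = 4.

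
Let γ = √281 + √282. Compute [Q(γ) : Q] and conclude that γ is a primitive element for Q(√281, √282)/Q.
[Q(γ) : Q] = 4 (equivalently, Q(γ) = Q(√281, √282))

Obviously Q(γ) ⊆ Q(√281, √282), and [Q(√281, √282):Q] = 4 (since 281, 282 are distinct squarefree integers > 1 with 79242 not a perfect square). To show equality we compute the minimal polynomial of γ. From γ = √281 + √282: γ^2 = 281 + 2√(79242) + 282 = 563 + 2√(79242), so γ^2 - 563 = 2√(79242); squaring, (γ^2 - 563)^2 = 4·79242, i.e. γ^4 - 1126γ^2 + 316969 - 316968 = 0, i.e. γ^4 - 1126γ^2 + 1 = 0. So γ is a root of x^4 - 1126x^2 + 1. This polynomial is irreducible over Q: it has no rational root (each ±√281 ± √282 is irrational), and any factorization into two quadratics over Q would force √(79242) ∈ Q (pairing opposite roots) or √281, √282 ∈ Q (other pairings), all impossible. Hence [Q(γ):Q] = 4 = [Q(√281, √282):Q], so Q(γ) = Q(√281, √282).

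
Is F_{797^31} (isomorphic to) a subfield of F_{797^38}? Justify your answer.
No: F_{797^31} is not a subfield of F_{797^38}

F_{p^m} embeds in F_{p^n} iff m | n. Here 31 ∤ 38 (since 38 = 1·31 + 7 with remainder 7 ≠ 0), so F_{797^31} is not a subfield of F_{797^38}. Equivalently: if it were, the tower law would give 31 = [F_{797^31}:F_797] dividing [F_{797^38}:F_797] = 38, contradiction.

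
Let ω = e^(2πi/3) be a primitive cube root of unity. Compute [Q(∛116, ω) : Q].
[Q(∛116, ω) : Q] = 6

[Q(∛116):Q] = 3 (min poly x^3 - 116, irreducible since 116 is not a perfect cube). [Q(ω):Q] = 2 (min poly x^2 + x + 1). Since Q(∛116) ⊂ R and ω ∉ R, we have ω ∉ Q(∛116), so x^2 + x + 1 remains irreducible over Q(∛116) and [Q(∛116, ω) : Q(∛116)] = 2. By the tower law, [Q(∛116, ω) : Q] = 3 · 2 = 6. (In fact Q(∛116, ω) is the splitting field of x^3 - 116 over Q.)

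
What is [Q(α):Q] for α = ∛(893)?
[Q(α):Q] = 3

The minimal polynomial of α is x^3 - 893, irreducible over Q since 893 is not a perfect cube (so x^3 - 893 has no rational root). Hence [Q(α):Q] = deg(m_α) = 3.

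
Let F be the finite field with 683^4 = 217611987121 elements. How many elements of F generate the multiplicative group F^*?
There are φ(217611987120) = 48364646400 primitive elements

F_q^* is cyclic of order q - 1 = 217611987120. A cyclic group of order m has exactly φ(m) generators. Here m = 217611987120 = 2^4 · 3^2 · 5 · 11 · 19 · 31 · 46649, so the number of primitive elements is φ(217611987120) = 48364646400.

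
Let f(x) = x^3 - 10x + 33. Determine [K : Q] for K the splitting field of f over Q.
[K : Q] = 6

By the rational root test, any rational root of the monic integer polynomial f(x) = x^3 - 10x + 33 must be an integer dividing the constant term 33, i.e. one of ±{1, 3, 11, 33}. Evaluating: f(1) = 24, f(-1) = 42, f(3) = 30, f(-3) = 36, f(11) = 1254, f(-11) = -1188, f(33) = 35640, f(-33) = -35574; none is 0, so f has no rational root and is therefore irreducible over Q (a cubic with no linear factor over a field is irreducible). For an irreducible cubic, the Galois group is A_3 or S_3 according as the discriminant disc(f) = -4a^3 - 27b^2 = -4·(-10)^3 - 27·(33)^2 = -25403 is or is not a square in Q. Here disc(f) = -25403 is not a perfect square in Q, so the Galois group of f over Q is not contained in A_3 and must be all of S_3. The splitting field has degree |S_3| = 6 over Q, so [K : Q] = 6.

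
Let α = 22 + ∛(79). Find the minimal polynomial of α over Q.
m_α(x) = x^3 - 66x^2 + 1452x - 10727

Set β = α - 22 = ∛(79), so β^3 = 79. Then (α - 22)^3 - 79 = 0, i.e. α is a root of g(x) = (x - 22)^3 - 79 = x^3 - 66x^2 + 1452x - 10727. Since g(x) = h(x - 22) where h(x) = x^3 - 79, and h is irreducible over Q (because 79 is not a perfect cube, so h has no rational root, and a monic cubic with no rational root is irreducible), g is also irreducible (irreducibility is preserved under the substitution x → x - 22). Hence m_α(x) = x^3 - 66x^2 + 1452x - 10727.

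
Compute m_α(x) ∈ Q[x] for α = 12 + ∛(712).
m_α(x) = x^3 - 36x^2 + 432x - 2440

Set β = α - 12 = ∛(712), so β^3 = 712. Then (α - 12)^3 - 712 = 0, i.e. α is a root of g(x) = (x - 12)^3 - 712 = x^3 - 36x^2 + 432x - 2440. Since g(x) = h(x - 12) where h(x) = x^3 - 712, and h is irreducible over Q (because 712 is not a perfect cube, so h has no rational root, and a monic cubic with no rational root is irreducible), g is also irreducible (irreducibility is preserved under the substitution x → x - 12). Hence m_α(x) = x^3 - 36x^2 + 432x - 2440.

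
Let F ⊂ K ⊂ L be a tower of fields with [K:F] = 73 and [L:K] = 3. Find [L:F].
[L:F] = 219

The tower law says that for any tower of field extensions F ⊂ K ⊂ L with finite degrees, [L:F] = [L:K] · [K:F]. Here this gives [L:F] = 3 · 73 = 219.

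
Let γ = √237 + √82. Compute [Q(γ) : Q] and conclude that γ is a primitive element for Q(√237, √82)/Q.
[Q(γ) : Q] = 4 (equivalently, Q(γ) = Q(√237, √82))

Obviously Q(γ) ⊆ Q(√237, √82), and [Q(√237, √82):Q] = 4 (since 237, 82 are distinct squarefree integers > 1 with 19434 not a perfect square). To show equality we compute the minimal polynomial of γ. From γ = √237 + √82: γ^2 = 237 + 2√(19434) + 82 = 319 + 2√(19434), so γ^2 - 319 = 2√(19434); squaring, (γ^2 - 319)^2 = 4·19434, i.e. γ^4 - 638γ^2 + 101761 - 77736 = 0, i.e. γ^4 - 638γ^2 + 24025 = 0. So γ is a root of x^4 - 638x^2 + 24025. This polynomial is irreducible over Q: it has no rational root (each ±√237 ± √82 is irrational), and any factorization into two quadratics over Q would force √(19434) ∈ Q (pairing opposite roots) or √237, √82 ∈ Q (other pairings), all impossible. Hence [Q(γ):Q] = 4 = [Q(√237, √82):Q], so Q(γ) = Q(√237, √82).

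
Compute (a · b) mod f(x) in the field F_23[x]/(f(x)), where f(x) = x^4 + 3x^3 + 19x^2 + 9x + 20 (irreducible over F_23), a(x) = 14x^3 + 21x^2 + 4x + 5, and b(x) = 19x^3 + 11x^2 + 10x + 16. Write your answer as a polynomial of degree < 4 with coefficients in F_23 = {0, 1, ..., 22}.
a · b ≡ 6x^3 + 21x^2 + 3x + 10 (mod f(x))

Multiply in F_23[x]: a(x)·b(x) = (14x^3 + 21x^2 + 4x + 5)·(19x^3 + 11x^2 + 10x + 16) = 13x^6 + x^5 + 10x^4 + 21x^3 + 17x^2 + 22x + 11. This has degree ≥ 4, so divide by f(x) over F_23: 13x^6 + x^5 + 10x^4 + 21x^3 + 17x^2 + 22x + 11 = (13x^2 + 8x + 15)·(x^4 + 3x^3 + 19x^2 + 9x + 20) + (6x^3 + 21x^2 + 3x + 10). Hence a·b ≡ 6x^3 + 21x^2 + 3x + 10 (mod f). (F_23[x]/(f) is a field with 23^4 = 279841 elements since f is irreducible of degree 4.)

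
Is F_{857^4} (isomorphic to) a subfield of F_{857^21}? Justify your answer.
No: F_{857^4} is not a subfield of F_{857^21}

F_{p^m} embeds in F_{p^n} iff m | n. Here 4 ∤ 21 (since 21 = 5·4 + 1 with remainder 1 ≠ 0), so F_{857^4} is not a subfield of F_{857^21}. Equivalently: if it were, the tower law would give 4 = [F_{857^4}:F_857] dividing [F_{857^21}:F_857] = 21, contradiction.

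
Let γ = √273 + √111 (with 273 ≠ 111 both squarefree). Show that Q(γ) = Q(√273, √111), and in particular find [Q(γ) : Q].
[Q(γ) : Q] = 4 (equivalently, Q(γ) = Q(√273, √111))

Obviously Q(γ) ⊆ Q(√273, √111), and [Q(√273, √111):Q] = 4 (since 273, 111 are distinct squarefree integers > 1 with 30303 not a perfect square). To show equality we compute the minimal polynomial of γ. From γ = √273 + √111: γ^2 = 273 + 2√(30303) + 111 = 384 + 2√(30303), so γ^2 - 384 = 2√(30303); squaring, (γ^2 - 384)^2 = 4·30303, i.e. γ^4 - 768γ^2 + 147456 - 121212 = 0, i.e. γ^4 - 768γ^2 + 26244 = 0. So γ is a root of x^4 - 768x^2 + 26244. This polynomial is irreducible over Q: it has no rational root (each ±√273 ± √111 is irrational), and any factorization into two quadratics over Q would force √(30303) ∈ Q (pairing opposite roots) or √273, √111 ∈ Q (other pairings), all impossible. Hence [Q(γ):Q] = 4 = [Q(√273, √111):Q], so Q(γ) = Q(√273, √111).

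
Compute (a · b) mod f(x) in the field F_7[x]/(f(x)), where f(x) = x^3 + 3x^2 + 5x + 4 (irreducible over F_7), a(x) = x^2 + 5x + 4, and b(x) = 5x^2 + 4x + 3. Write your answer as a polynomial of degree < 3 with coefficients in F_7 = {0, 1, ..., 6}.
a · b ≡ 4x^2 + 4x + 5 (mod f(x))

Multiply in F_7[x]: a(x)·b(x) = (x^2 + 5x + 4)·(5x^2 + 4x + 3) = 5x^4 + x^3 + x^2 + 3x + 5. This has degree ≥ 3, so divide by f(x) over F_7: 5x^4 + x^3 + x^2 + 3x + 5 = (5x)·(x^3 + 3x^2 + 5x + 4) + (4x^2 + 4x + 5). Hence a·b ≡ 4x^2 + 4x + 5 (mod f). (F_7[x]/(f) is a field with 7^3 = 343 elements since f is irreducible of degree 3.)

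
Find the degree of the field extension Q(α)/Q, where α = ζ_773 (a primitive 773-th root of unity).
[Q(α):Q] = 772

The minimal polynomial of ζ_773 over Q is the 773-th cyclotomic polynomial Φ_773(x), which is irreducible over Q and has degree φ(773) = 772. Hence [Q(α):Q] = φ(773) = 772.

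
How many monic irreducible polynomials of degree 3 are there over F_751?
There are 141188000 monic irreducible polynomials of degree 3 over F_751

Each element of F_{751^3} that lies in no proper subfield is a root of exactly one monic irreducible of degree 3 over F_751, and each such polynomial has 3 distinct roots in F_{751^3}. By Möbius inversion the count is N_751(3) = (1/3) Σ_{d|3} μ(3/d) · 751^d = (1/3)(μ(3)·751^1 + μ(1)·751^3) = 423564000/3 = 141188000.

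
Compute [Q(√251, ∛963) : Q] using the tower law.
[Q(√251, ∛963) : Q] = 6

Let L = Q(√251, ∛963). Since Q(√251) ⊂ L and [Q(√251):Q] = 2, the tower law gives 2 | [L:Q]. Likewise Q(∛963) ⊂ L with [Q(∛963):Q] = 3 (because 963 is not a perfect cube), so 3 | [L:Q]. As gcd(2,3) = 1, [L:Q] is divisible by 6. Conversely L is generated over Q by √251 and ∛963, so [L:Q] ≤ 2·3 = 6. Therefore [Q(√251, ∛963) : Q] = 6.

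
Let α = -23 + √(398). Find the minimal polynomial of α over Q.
m_α(x) = x^2 + 46x + 131

From α + 23 = √(398), squaring gives (α + 23)^2 = 398, i.e. α^2 + 46α + 529 = 398, so α^2 + 46α + 131 = 0. The discriminant of x^2 + 46x + 131 is (46)^2 - 4·(131) = 2116 - 524 = 1592, and 4·(398) is not a perfect square in Q since 398 is squarefree and ≠ 1. Hence x^2 + 46x + 131 is irreducible over Q and is the minimal polynomial of α.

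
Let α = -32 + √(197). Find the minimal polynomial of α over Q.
m_α(x) = x^2 + 64x + 827

From α + 32 = √(197), squaring gives (α + 32)^2 = 197, i.e. α^2 + 64α + 1024 = 197, so α^2 + 64α + 827 = 0. The discriminant of x^2 + 64x + 827 is (64)^2 - 4·(827) = 4096 - 3308 = 788, and 4·(197) is not a perfect square in Q since 197 is squarefree and ≠ 1. Hence x^2 + 64x + 827 is irreducible over Q and is the minimal polynomial of α.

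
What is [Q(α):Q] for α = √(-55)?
[Q(α):Q] = 2

[Q(α):Q] equals the degree of the minimal polynomial of α. Here α^2 = -55 and x^2 + 55 is irreducible (d = -55 is squarefree, ≠ 1, hence not a square), so deg(m_α) = 2. Thus [Q(α):Q] = 2.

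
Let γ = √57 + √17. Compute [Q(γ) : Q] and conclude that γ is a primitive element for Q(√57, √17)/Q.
[Q(γ) : Q] = 4 (equivalently, Q(γ) = Q(√57, √17))

Obviously Q(γ) ⊆ Q(√57, √17), and [Q(√57, √17):Q] = 4 (since 57, 17 are distinct squarefree integers > 1 with 969 not a perfect square). To show equality we compute the minimal polynomial of γ. From γ = √57 + √17: γ^2 = 57 + 2√(969) + 17 = 74 + 2√(969), so γ^2 - 74 = 2√(969); squaring, (γ^2 - 74)^2 = 4·969, i.e. γ^4 - 148γ^2 + 5476 - 3876 = 0, i.e. γ^4 - 148γ^2 + 1600 = 0. So γ is a root of x^4 - 148x^2 + 1600. This polynomial is irreducible over Q: it has no rational root (each ±√57 ± √17 is irrational), and any factorization into two quadratics over Q would force √(969) ∈ Q (pairing opposite roots) or √57, √17 ∈ Q (other pairings), all impossible. Hence [Q(γ):Q] = 4 = [Q(√57, √17):Q], so Q(γ) = Q(√57, √17).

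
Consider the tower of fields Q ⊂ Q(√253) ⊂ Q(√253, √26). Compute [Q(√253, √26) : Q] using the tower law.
[Q(√253, √26) : Q] = 4

[Q(√253):Q] = 2 (min poly x^2 - 253, irreducible since 253 is squarefree > 1). For the top step, suppose √26 ∈ Q(√253), say √26 = c + d√253 with c, d ∈ Q. Squaring: 26 = c^2 + 253d^2 + 2cd√253. Since √253 ∉ Q this forces 2cd = 0. If d = 0 then √26 = c ∈ Q, contradicting 26 squarefree > 1. If c = 0 then 26 = 253d^2, so 253·26 = (253d)^2 is a perfect square in Q — but 253·26 = 6578 is not a perfect square (since 253 and 26 are distinct squarefree integers). Contradiction. Hence √26 ∉ Q(√253), so x^2 - 26 stays irreducible over Q(√253) and [Q(√253, √26) : Q(√253)] = 2. By the tower law, [Q(√253, √26) : Q] = 2 · 2 = 4.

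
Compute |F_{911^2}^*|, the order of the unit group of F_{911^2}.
|F_{911^2}^*| = 829920

F_{911^2} has 911^2 = 829921 elements; its multiplicative group consists of all nonzero elements, so |F_{911^2}^*| = 829921 - 1 = 829920. (It is cyclic since any finite subgroup of the multiplicative group of a field is cyclic.)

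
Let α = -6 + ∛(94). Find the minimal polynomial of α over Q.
m_α(x) = x^3 + 18x^2 + 108x + 122

Set β = α + 6 = ∛(94), so β^3 = 94. Then (α + 6)^3 - 94 = 0, i.e. α is a root of g(x) = (x + 6)^3 - 94 = x^3 + 18x^2 + 108x + 122. Since g(x) = h(x + 6) where h(x) = x^3 - 94, and h is irreducible over Q (because 94 is not a perfect cube, so h has no rational root, and a monic cubic with no rational root is irreducible), g is also irreducible (irreducibility is preserved under the substitution x → x + 6). Hence m_α(x) = x^3 + 18x^2 + 108x + 122.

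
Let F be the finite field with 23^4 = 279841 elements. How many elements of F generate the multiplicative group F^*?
There are φ(279840) = 66560 primitive elements

F_q^* is cyclic of order q - 1 = 279840. A cyclic group of order m has exactly φ(m) generators. Here m = 279840 = 2^5 · 3 · 5 · 11 · 53, so the number of primitive elements is φ(279840) = 66560.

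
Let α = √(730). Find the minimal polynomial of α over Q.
m_α(x) = x^2 - 730

α satisfies α^2 - 730 = 0, so x^2 - 730 annihilates α. Since d = 730 is squarefree and ≠ 1, it is not a perfect square in Q, so x^2 - 730 has no rational root and is therefore irreducible over Q (a degree-2 polynomial over a field is irreducible iff it has no root). Hence m_α(x) = x^2 - 730.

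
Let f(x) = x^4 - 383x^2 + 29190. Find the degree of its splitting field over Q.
[K : Q] = 4

Solving the quadratic in x^2: x^2 = (383 ± √(383^2 - 4·29190))/2 = (383 ± √29929)/2 = (383 ± 173)/2, giving x^2 = 105 or x^2 = 278. So f(x) = (x^2 - 105)(x^2 - 278) and the roots of f are ±√105, ±√278. Hence the splitting field is K = Q(√105, √278). Since 105 and 278 are distinct squarefree integers > 1, their product 29190 is not a perfect square, so √278 ∉ Q(√105). By the tower law [K:Q] = [Q(√105,√278):Q(√105)] · [Q(√105):Q] = 2 · 2 = 4.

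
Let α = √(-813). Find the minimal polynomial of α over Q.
m_α(x) = x^2 + 813

α satisfies α^2 + 813 = 0, so x^2 + 813 annihilates α. Since d = -813 is squarefree and ≠ 1, it is not a perfect square in Q, so x^2 + 813 has no rational root and is therefore irreducible over Q (a degree-2 polynomial over a field is irreducible iff it has no root). Hence m_α(x) = x^2 + 813.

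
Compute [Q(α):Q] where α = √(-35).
[Q(α):Q] = 2

[Q(α):Q] equals the degree of the minimal polynomial of α. Here α^2 = -35 and x^2 + 35 is irreducible (d = -35 is squarefree, ≠ 1, hence not a square), so deg(m_α) = 2. Thus [Q(α):Q] = 2.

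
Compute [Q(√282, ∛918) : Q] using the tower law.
[Q(√282, ∛918) : Q] = 6

Let L = Q(√282, ∛918). Since Q(√282) ⊂ L and [Q(√282):Q] = 2, the tower law gives 2 | [L:Q]. Likewise Q(∛918) ⊂ L with [Q(∛918):Q] = 3 (because 918 is not a perfect cube), so 3 | [L:Q]. As gcd(2,3) = 1, [L:Q] is divisible by 6. Conversely L is generated over Q by √282 and ∛918, so [L:Q] ≤ 2·3 = 6. Therefore [Q(√282, ∛918) : Q] = 6.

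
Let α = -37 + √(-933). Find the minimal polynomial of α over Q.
m_α(x) = x^2 + 74x + 2302

From α + 37 = √(-933), squaring gives (α + 37)^2 = -933, i.e. α^2 + 74α + 1369 = -933, so α^2 + 74α + 2302 = 0. The discriminant of x^2 + 74x + 2302 is (74)^2 - 4·(2302) = 5476 - 9208 = -3732, and 4·(-933) is not a perfect square in Q since -933 is squarefree and ≠ 1. Hence x^2 + 74x + 2302 is irreducible over Q and is the minimal polynomial of α.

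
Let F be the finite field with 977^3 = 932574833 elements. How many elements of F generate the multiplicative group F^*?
There are φ(932574832) = 393120000 primitive elements

F_q^* is cyclic of order q - 1 = 932574832. A cyclic group of order m has exactly φ(m) generators. Here m = 932574832 = 2^4 · 7 · 61 · 136501, so the number of primitive elements is φ(932574832) = 393120000.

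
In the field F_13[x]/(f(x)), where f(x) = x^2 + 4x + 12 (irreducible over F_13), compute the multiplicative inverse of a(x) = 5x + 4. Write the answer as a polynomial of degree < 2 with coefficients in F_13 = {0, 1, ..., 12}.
a(x)^(-1) ≡ 4x + 5 (mod f(x))

Since f is irreducible over F_13, F_13[x]/(f) is a field and a(x) ≠ 0 has an inverse. Apply the extended Euclidean algorithm to f(x) and a(x) in F_13[x]: f(x) = (8x + 10)·a(x) + (11). The last nonzero remainder is the constant 11 = gcd(f, a) in F_13. Back-substituting through the division chain expresses 11 = s(x)·a(x) + t(x)·f(x) with s(x) ≡ 5x + 3 (mod f), so (5x + 3)·a(x) ≡ 11 (mod f). Multiplying by 11^(-1) ≡ 6 in F_13 gives a(x)^(-1) ≡ 6·(5x + 3) ≡ 4x + 5 (mod f). Check: (5x + 4)·(4x + 5) = 7x^2 + 2x + 7 ≡ 1 (mod x^2 + 4x + 12).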